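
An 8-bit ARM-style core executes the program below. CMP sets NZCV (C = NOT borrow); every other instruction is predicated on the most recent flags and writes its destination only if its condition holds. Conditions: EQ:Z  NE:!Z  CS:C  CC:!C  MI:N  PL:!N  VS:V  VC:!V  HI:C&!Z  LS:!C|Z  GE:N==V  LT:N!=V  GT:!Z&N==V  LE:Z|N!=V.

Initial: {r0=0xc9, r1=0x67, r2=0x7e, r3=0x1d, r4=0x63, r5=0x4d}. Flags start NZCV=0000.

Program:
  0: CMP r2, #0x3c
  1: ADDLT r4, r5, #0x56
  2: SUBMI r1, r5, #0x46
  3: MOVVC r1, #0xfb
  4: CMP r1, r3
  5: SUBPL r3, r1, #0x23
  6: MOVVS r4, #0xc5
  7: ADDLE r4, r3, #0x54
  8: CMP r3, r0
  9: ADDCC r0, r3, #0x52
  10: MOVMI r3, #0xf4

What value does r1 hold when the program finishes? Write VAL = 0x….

VAL = 0xfb

[0] flags=0010 → (cmp)
[1] flags=0010 LT?F → skip
[2] flags=0010 MI?F → skip
[3] flags=0010 VC?T → r1=0xfb
[4] flags=1010 → (cmp)
[5] flags=1010 PL?F → skip
[6] flags=1010 VS?F → skip
[7] flags=1010 LE?T → r4=0x71
[8] flags=0000 → (cmp)
[9] flags=0000 CC?T → r0=0x6f
[10] flags=0000 MI?F → skip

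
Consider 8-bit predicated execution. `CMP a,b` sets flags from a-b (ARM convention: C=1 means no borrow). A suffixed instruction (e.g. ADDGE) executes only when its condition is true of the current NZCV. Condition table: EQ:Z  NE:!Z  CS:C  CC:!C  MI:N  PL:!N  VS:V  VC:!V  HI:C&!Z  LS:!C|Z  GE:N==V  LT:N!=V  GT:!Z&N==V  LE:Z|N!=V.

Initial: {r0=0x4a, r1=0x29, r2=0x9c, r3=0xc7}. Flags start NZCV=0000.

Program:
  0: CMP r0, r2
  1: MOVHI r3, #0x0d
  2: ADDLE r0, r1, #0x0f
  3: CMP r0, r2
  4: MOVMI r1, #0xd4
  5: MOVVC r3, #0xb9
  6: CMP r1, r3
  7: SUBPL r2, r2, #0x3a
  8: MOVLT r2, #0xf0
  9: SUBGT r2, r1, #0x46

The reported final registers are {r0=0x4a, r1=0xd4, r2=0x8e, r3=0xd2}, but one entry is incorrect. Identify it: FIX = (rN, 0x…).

FIX = (r3, 0xc7)

0: ✓ CMP  NZCV=1001
1: · MOVHI
2: · ADDLE
3: ✓ CMP  NZCV=1001
4: ✓ MOVMI  r1←0xd4
5: · MOVVC
6: ✓ CMP  NZCV=0010
7: ✓ SUBPL  r2←0x62
8: · MOVLT
9: ✓ SUBGT  r2←0x8e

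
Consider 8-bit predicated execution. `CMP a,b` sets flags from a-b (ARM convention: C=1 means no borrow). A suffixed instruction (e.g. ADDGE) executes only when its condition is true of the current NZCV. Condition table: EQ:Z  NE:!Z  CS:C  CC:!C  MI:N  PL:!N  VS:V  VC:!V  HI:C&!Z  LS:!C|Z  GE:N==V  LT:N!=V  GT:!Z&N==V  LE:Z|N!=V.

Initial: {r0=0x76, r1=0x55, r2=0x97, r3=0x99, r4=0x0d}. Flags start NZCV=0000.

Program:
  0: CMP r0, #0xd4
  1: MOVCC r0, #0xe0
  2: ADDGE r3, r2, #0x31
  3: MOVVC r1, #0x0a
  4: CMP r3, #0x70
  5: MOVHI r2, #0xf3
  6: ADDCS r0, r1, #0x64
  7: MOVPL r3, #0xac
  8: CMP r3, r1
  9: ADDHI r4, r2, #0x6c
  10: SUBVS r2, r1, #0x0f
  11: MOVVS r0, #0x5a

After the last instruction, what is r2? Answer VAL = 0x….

[0] flags=1001 → (cmp)
[1] flags=1001 CC?T → r0=0xe0
[2] flags=1001 GE?T → r3=0xc8
[3] flags=1001 VC?F → skip
[4] flags=0011 → (cmp)
[5] flags=0011 HI?T → r2=0xf3
[6] flags=0011 CS?T → r0=0xb9
[7] flags=0011 PL?T → r3=0xac
[8] flags=0011 → (cmp)
[9] flags=0011 HI?T → r4=0x5f
[10] flags=0011 VS?T → r2=0x46
[11] flags=0011 VS?T → r0=0x5a

VAL = 0x46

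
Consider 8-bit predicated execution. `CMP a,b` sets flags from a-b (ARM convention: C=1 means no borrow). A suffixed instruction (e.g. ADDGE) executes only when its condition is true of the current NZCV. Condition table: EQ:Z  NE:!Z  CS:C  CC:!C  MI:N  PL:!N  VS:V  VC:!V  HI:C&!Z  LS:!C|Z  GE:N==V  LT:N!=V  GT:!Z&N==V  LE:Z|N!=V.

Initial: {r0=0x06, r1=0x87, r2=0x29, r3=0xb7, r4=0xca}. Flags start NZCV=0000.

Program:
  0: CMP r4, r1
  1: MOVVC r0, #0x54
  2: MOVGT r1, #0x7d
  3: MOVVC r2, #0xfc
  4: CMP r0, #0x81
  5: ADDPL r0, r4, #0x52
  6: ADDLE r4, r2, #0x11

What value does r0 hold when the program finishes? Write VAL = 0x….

[0] flags=0010 → (cmp)
[1] flags=0010 VC?T → r0=0x54
[2] flags=0010 GT?T → r1=0x7d
[3] flags=0010 VC?T → r2=0xfc
[4] flags=1001 → (cmp)
[5] flags=1001 PL?F → skip
[6] flags=1001 LE?F → skip

VAL = 0x54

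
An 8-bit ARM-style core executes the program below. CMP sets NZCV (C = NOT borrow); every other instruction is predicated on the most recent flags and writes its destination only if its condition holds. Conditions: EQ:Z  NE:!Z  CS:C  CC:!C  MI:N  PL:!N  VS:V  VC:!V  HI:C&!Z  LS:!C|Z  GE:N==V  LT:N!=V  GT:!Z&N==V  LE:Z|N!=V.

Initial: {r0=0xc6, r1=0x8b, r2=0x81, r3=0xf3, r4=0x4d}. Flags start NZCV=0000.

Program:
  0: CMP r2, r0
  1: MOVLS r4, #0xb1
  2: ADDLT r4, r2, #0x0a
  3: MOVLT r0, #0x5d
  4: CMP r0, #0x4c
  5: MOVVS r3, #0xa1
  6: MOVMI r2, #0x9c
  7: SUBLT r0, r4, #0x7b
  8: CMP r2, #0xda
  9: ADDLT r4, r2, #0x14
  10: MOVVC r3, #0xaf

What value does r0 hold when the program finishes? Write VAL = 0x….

VAL = 0x5d

[0] flags=1000 → (cmp)
[1] flags=1000 LS?T → r4=0xb1
[2] flags=1000 LT?T → r4=0x8b
[3] flags=1000 LT?T → r0=0x5d
[4] flags=0010 → (cmp)
[5] flags=0010 VS?F → skip
[6] flags=0010 MI?F → skip
[7] flags=0010 LT?F → skip
[8] flags=1000 → (cmp)
[9] flags=1000 LT?T → r4=0x95
[10] flags=1000 VC?T → r3=0xaf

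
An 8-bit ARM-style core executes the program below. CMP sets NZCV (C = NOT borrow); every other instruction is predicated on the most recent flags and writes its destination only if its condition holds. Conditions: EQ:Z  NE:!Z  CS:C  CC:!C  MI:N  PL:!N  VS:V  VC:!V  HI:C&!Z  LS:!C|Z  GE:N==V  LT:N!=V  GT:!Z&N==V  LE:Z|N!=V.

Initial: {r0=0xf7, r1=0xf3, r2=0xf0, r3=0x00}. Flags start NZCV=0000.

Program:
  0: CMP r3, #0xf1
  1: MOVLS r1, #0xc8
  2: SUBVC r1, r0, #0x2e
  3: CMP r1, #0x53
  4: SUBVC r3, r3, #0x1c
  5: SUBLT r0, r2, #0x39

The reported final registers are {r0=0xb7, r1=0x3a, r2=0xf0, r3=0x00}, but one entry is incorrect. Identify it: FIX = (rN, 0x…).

FIX = (r1, 0xc9)

0: ✓ CMP  NZCV=0000
1: ✓ MOVLS  r1←0xc8
2: ✓ SUBVC  r1←0xc9
3: ✓ CMP  NZCV=0011
4: · SUBVC
5: ✓ SUBLT  r0←0xb7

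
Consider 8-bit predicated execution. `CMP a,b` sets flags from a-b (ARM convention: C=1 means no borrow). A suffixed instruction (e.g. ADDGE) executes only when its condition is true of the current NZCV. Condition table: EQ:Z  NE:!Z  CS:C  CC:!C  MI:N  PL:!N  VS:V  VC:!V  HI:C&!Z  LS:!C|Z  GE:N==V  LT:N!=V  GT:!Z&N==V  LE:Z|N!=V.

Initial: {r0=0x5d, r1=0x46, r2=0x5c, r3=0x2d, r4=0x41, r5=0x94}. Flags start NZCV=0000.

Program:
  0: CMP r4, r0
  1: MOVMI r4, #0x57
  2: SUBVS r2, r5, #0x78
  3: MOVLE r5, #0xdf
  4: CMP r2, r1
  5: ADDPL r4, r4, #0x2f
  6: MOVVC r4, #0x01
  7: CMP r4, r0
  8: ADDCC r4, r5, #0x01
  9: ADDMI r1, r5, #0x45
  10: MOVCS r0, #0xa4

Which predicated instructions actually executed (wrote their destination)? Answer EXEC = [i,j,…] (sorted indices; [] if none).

EXEC = [1,3,5,6,8,9]

[0] flags=1000 → (cmp)
[1] flags=1000 MI?T → r4=0x57
[2] flags=1000 VS?F → skip
[3] flags=1000 LE?T → r5=0xdf
[4] flags=0010 → (cmp)
[5] flags=0010 PL?T → r4=0x86
[6] flags=0010 VC?T → r4=0x01
[7] flags=1000 → (cmp)
[8] flags=1000 CC?T → r4=0xe0
[9] flags=1000 MI?T → r1=0x24
[10] flags=1000 CS?F → skip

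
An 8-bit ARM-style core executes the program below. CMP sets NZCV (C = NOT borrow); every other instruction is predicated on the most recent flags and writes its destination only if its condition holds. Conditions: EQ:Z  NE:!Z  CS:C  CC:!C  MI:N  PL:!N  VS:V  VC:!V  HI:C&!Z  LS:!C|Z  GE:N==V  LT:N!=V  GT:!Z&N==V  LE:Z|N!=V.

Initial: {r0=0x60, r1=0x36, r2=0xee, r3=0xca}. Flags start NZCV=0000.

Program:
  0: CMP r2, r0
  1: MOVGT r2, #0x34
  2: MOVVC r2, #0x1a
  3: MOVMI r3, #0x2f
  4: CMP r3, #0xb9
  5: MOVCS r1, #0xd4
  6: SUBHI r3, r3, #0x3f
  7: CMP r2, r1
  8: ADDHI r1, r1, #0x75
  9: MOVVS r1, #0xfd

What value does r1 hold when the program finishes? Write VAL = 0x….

[0] flags=1010 → (cmp)
[1] flags=1010 GT?F → skip
[2] flags=1010 VC?T → r2=0x1a
[3] flags=1010 MI?T → r3=0x2f
[4] flags=0000 → (cmp)
[5] flags=0000 CS?F → skip
[6] flags=0000 HI?F → skip
[7] flags=1000 → (cmp)
[8] flags=1000 HI?F → skip
[9] flags=1000 VS?F → skip

VAL = 0x36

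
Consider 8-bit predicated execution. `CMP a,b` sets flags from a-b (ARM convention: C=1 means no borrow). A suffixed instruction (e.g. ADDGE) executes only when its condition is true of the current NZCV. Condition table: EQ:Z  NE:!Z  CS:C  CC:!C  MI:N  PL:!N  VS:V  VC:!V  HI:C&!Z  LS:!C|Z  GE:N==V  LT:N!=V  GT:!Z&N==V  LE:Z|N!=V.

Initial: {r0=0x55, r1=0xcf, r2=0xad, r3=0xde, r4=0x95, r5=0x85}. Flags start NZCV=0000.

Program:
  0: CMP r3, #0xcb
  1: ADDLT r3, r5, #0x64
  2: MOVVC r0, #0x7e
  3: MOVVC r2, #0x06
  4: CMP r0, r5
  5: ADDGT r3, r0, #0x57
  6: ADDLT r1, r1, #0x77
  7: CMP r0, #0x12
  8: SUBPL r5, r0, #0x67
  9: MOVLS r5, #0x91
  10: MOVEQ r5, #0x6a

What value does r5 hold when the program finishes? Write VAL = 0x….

0: ✓ CMP  NZCV=0010
1: · ADDLT
2: ✓ MOVVC  r0←0x7e
3: ✓ MOVVC  r2←0x06
4: ✓ CMP  NZCV=1001
5: ✓ ADDGT  r3←0xd5
6: · ADDLT
7: ✓ CMP  NZCV=0010
8: ✓ SUBPL  r5←0x17
9: · MOVLS
10: · MOVEQ

VAL = 0x17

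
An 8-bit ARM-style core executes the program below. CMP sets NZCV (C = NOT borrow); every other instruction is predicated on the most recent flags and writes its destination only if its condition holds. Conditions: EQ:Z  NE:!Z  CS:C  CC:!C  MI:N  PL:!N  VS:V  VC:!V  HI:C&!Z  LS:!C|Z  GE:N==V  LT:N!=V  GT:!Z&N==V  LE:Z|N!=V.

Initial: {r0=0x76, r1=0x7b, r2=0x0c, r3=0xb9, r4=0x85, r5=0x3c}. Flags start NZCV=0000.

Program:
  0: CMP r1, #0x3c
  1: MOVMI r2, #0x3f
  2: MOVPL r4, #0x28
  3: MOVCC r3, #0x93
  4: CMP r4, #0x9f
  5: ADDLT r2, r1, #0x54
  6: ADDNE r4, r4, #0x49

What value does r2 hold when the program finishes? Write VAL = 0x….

VAL = 0x0c

[0] flags=0010 → (cmp)
[1] flags=0010 MI?F → skip
[2] flags=0010 PL?T → r4=0x28
[3] flags=0010 CC?F → skip
[4] flags=1001 → (cmp)
[5] flags=1001 LT?F → skip
[6] flags=1001 NE?T → r4=0x71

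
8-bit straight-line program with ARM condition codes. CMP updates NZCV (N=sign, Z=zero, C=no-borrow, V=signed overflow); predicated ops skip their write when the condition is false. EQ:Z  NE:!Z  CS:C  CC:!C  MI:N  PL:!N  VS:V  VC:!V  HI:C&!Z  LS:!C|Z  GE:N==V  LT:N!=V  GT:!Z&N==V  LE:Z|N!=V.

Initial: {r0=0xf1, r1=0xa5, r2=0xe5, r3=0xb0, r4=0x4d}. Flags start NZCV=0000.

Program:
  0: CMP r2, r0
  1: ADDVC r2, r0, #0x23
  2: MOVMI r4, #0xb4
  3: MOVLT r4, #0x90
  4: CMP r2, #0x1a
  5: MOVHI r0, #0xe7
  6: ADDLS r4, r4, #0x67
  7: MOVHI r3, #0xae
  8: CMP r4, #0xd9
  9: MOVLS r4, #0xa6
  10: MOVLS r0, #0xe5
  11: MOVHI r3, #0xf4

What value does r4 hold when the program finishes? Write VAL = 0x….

VAL = 0xf7

[0] flags=1000 → (cmp)
[1] flags=1000 VC?T → r2=0x14
[2] flags=1000 MI?T → r4=0xb4
[3] flags=1000 LT?T → r4=0x90
[4] flags=1000 → (cmp)
[5] flags=1000 HI?F → skip
[6] flags=1000 LS?T → r4=0xf7
[7] flags=1000 HI?F → skip
[8] flags=0010 → (cmp)
[9] flags=0010 LS?F → skip
[10] flags=0010 LS?F → skip
[11] flags=0010 HI?T → r3=0xf4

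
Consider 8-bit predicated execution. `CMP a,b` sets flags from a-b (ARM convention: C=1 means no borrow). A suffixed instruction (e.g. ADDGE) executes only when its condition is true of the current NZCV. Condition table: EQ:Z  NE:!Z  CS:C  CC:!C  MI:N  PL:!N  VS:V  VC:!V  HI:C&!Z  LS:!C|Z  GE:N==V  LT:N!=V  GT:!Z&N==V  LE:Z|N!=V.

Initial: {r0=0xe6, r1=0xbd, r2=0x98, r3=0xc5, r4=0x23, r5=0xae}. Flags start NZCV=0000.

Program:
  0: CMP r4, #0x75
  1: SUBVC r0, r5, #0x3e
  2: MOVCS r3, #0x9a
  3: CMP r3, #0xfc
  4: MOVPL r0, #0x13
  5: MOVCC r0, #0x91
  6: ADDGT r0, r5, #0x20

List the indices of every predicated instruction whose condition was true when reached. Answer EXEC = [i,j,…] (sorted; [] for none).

EXEC = [1,5]

0: ✓ CMP  NZCV=1000
1: ✓ SUBVC  r0←0x70
2: · MOVCS
3: ✓ CMP  NZCV=1000
4: · MOVPL
5: ✓ MOVCC  r0←0x91
6: · ADDGT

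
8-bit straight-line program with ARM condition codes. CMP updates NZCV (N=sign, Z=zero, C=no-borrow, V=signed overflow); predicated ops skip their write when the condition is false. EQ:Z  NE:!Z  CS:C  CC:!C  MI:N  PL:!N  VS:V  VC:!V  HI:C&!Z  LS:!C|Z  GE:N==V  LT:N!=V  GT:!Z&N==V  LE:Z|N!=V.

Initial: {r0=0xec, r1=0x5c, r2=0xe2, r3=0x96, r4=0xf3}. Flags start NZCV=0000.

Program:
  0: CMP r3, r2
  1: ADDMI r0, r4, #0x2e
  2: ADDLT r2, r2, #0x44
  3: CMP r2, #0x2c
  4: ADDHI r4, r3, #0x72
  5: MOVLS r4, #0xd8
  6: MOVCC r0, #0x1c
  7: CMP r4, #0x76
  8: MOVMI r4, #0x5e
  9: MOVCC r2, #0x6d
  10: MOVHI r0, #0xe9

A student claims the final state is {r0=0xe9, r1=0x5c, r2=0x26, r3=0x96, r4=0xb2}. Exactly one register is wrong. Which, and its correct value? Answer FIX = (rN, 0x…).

0: ✓ CMP  NZCV=1000
1: ✓ ADDMI  r0←0x21
2: ✓ ADDLT  r2←0x26
3: ✓ CMP  NZCV=1000
4: · ADDHI
5: ✓ MOVLS  r4←0xd8
6: ✓ MOVCC  r0←0x1c
7: ✓ CMP  NZCV=0011
8: · MOVMI
9: · MOVCC
10: ✓ MOVHI  r0←0xe9

FIX = (r4, 0xd8)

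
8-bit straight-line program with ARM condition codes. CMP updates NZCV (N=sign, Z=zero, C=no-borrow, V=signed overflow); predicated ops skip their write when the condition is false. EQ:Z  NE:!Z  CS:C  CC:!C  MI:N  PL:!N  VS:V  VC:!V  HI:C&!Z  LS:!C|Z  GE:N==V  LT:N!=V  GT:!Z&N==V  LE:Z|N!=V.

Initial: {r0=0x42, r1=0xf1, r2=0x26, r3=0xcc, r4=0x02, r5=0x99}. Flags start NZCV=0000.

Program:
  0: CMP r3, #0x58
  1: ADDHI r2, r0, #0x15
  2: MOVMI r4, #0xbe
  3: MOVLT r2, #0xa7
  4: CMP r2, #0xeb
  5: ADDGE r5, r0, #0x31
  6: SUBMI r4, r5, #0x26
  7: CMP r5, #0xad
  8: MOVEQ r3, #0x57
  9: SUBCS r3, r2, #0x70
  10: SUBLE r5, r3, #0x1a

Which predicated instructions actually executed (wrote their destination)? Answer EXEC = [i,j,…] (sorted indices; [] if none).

[0] flags=0011 → (cmp)
[1] flags=0011 HI?T → r2=0x57
[2] flags=0011 MI?F → skip
[3] flags=0011 LT?T → r2=0xa7
[4] flags=1000 → (cmp)
[5] flags=1000 GE?F → skip
[6] flags=1000 MI?T → r4=0x73
[7] flags=1000 → (cmp)
[8] flags=1000 EQ?F → skip
[9] flags=1000 CS?F → skip
[10] flags=1000 LE?T → r5=0xb2

EXEC = [1,3,6,10]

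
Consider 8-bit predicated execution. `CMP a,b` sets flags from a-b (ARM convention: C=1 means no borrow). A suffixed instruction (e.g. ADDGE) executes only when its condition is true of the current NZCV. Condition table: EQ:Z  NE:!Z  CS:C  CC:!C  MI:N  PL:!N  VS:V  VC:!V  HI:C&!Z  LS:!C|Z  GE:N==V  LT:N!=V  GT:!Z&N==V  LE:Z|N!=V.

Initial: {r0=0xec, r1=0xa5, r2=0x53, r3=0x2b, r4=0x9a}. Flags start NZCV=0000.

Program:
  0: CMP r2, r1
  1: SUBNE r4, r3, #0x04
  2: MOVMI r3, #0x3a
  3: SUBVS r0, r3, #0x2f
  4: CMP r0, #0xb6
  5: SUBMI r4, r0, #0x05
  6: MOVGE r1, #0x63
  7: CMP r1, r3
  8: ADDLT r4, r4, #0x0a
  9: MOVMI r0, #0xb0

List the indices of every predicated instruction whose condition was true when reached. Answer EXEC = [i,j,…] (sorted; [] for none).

EXEC = [1,2,3,6]

[0] flags=1001 → (cmp)
[1] flags=1001 NE?T → r4=0x27
[2] flags=1001 MI?T → r3=0x3a
[3] flags=1001 VS?T → r0=0x0b
[4] flags=0000 → (cmp)
[5] flags=0000 MI?F → skip
[6] flags=0000 GE?T → r1=0x63
[7] flags=0010 → (cmp)
[8] flags=0010 LT?F → skip
[9] flags=0010 MI?F → skip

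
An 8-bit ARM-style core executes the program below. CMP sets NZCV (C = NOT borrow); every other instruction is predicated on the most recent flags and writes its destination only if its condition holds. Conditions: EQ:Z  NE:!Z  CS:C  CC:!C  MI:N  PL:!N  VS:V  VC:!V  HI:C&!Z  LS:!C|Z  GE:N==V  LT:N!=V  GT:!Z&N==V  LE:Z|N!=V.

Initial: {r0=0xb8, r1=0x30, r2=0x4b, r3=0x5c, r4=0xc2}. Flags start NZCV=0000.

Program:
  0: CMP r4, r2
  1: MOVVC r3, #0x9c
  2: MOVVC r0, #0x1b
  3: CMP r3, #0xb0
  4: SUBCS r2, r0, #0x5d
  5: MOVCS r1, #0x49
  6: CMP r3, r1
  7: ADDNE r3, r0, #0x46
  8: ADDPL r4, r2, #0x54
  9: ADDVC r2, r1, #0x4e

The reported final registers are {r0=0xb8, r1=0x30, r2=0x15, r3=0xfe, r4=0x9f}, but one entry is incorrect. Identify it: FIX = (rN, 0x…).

0: ✓ CMP  NZCV=0011
1: · MOVVC
2: · MOVVC
3: ✓ CMP  NZCV=1001
4: · SUBCS
5: · MOVCS
6: ✓ CMP  NZCV=0010
7: ✓ ADDNE  r3←0xfe
8: ✓ ADDPL  r4←0x9f
9: ✓ ADDVC  r2←0x7e

FIX = (r2, 0x7e)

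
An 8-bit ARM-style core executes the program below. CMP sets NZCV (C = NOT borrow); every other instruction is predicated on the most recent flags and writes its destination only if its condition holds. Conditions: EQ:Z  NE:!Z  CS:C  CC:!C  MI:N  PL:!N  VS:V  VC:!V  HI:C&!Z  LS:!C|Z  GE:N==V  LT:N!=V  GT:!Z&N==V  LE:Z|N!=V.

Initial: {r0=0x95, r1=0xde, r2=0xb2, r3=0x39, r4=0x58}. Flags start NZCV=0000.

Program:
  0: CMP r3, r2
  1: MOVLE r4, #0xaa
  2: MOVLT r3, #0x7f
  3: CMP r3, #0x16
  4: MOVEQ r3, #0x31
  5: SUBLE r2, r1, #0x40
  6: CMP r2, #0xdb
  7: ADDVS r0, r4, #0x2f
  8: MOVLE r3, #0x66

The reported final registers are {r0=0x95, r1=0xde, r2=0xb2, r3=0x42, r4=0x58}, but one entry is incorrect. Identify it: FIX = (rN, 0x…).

[0] flags=1001 → (cmp)
[1] flags=1001 LE?F → skip
[2] flags=1001 LT?F → skip
[3] flags=0010 → (cmp)
[4] flags=0010 EQ?F → skip
[5] flags=0010 LE?F → skip
[6] flags=1000 → (cmp)
[7] flags=1000 VS?F → skip
[8] flags=1000 LE?T → r3=0x66

FIX = (r3, 0x66)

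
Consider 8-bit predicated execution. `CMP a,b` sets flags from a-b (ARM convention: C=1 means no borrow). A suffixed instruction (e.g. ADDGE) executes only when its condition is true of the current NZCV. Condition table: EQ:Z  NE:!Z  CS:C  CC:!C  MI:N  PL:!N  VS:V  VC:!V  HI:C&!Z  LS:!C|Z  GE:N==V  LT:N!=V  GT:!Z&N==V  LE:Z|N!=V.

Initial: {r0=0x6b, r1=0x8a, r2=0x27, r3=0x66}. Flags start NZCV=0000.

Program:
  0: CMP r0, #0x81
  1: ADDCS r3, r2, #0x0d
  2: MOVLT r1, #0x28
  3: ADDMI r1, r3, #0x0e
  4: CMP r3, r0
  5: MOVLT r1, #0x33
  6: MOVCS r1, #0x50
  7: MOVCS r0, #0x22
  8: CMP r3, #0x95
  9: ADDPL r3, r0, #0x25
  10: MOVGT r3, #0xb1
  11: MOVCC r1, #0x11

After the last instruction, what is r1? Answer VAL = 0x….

0: ✓ CMP  NZCV=1001
1: · ADDCS
2: · MOVLT
3: ✓ ADDMI  r1←0x74
4: ✓ CMP  NZCV=1000
5: ✓ MOVLT  r1←0x33
6: · MOVCS
7: · MOVCS
8: ✓ CMP  NZCV=1001
9: · ADDPL
10: ✓ MOVGT  r3←0xb1
11: ✓ MOVCC  r1←0x11

VAL = 0x11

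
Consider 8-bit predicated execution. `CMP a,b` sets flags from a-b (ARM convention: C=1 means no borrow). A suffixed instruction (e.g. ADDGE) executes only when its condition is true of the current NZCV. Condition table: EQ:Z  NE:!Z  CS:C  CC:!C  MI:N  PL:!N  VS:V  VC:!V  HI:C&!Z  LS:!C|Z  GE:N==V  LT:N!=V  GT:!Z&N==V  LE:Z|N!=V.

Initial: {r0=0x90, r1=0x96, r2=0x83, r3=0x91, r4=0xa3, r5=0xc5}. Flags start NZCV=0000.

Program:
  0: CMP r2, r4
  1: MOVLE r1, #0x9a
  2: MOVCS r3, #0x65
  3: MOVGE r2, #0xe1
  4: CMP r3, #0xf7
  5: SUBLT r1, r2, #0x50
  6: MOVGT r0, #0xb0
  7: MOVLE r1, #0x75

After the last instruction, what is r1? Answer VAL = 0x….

VAL = 0x75

0: ✓ CMP  NZCV=1000
1: ✓ MOVLE  r1←0x9a
2: · MOVCS
3: · MOVGE
4: ✓ CMP  NZCV=1000
5: ✓ SUBLT  r1←0x33
6: · MOVGT
7: ✓ MOVLE  r1←0x75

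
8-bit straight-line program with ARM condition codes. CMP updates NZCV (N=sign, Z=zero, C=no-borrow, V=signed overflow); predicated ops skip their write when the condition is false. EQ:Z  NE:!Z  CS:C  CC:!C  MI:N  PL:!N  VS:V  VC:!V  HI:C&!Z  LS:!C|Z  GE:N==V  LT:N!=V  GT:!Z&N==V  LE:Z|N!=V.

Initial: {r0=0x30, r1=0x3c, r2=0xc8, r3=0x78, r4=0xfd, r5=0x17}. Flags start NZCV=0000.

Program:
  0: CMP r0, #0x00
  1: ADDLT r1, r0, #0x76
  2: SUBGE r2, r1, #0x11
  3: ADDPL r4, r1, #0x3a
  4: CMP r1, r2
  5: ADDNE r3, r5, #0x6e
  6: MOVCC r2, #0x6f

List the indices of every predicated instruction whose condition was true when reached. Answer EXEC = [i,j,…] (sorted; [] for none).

EXEC = [2,3,5]

[0] flags=0010 → (cmp)
[1] flags=0010 LT?F → skip
[2] flags=0010 GE?T → r2=0x2b
[3] flags=0010 PL?T → r4=0x76
[4] flags=0010 → (cmp)
[5] flags=0010 NE?T → r3=0x85
[6] flags=0010 CC?F → skip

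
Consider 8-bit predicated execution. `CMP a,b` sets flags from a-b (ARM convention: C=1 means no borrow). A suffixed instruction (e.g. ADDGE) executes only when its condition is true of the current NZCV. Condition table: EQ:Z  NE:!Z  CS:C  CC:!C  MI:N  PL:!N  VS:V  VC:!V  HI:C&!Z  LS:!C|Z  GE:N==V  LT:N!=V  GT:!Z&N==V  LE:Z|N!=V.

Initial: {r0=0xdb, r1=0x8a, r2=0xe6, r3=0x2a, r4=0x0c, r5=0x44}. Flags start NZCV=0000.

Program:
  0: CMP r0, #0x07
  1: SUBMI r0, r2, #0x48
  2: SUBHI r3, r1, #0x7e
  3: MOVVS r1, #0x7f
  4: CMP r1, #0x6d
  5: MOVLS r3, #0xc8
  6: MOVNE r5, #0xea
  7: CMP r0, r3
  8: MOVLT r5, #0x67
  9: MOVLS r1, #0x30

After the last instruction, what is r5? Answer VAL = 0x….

VAL = 0x67

0: ✓ CMP  NZCV=1010
1: ✓ SUBMI  r0←0x9e
2: ✓ SUBHI  r3←0x0c
3: · MOVVS
4: ✓ CMP  NZCV=0011
5: · MOVLS
6: ✓ MOVNE  r5←0xea
7: ✓ CMP  NZCV=1010
8: ✓ MOVLT  r5←0x67
9: · MOVLS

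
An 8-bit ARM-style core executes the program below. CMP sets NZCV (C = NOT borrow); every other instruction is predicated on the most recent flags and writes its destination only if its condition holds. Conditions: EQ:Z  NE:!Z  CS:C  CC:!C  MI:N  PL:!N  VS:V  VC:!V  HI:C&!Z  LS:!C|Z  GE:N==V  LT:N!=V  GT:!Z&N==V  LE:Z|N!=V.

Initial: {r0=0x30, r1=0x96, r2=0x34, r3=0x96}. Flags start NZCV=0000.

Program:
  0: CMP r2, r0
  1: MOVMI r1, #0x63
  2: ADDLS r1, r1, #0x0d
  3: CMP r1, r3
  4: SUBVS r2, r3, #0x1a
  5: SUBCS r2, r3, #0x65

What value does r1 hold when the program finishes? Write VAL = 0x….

0: ✓ CMP  NZCV=0010
1: · MOVMI
2: · ADDLS
3: ✓ CMP  NZCV=0110
4: · SUBVS
5: ✓ SUBCS  r2←0x31

VAL = 0x96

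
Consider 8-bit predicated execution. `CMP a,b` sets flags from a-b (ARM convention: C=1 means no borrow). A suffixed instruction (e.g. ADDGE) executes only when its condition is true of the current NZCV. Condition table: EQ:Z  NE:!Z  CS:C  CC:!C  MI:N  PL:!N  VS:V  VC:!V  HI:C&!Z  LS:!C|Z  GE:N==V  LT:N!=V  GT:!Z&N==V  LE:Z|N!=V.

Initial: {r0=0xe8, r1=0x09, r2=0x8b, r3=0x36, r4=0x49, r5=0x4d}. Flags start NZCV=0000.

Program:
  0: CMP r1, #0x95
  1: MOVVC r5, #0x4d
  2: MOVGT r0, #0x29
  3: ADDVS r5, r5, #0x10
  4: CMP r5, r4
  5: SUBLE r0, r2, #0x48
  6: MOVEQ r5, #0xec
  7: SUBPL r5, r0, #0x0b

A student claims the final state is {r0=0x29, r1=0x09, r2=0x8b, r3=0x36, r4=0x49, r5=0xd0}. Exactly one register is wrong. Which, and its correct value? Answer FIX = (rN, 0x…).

0: ✓ CMP  NZCV=0000
1: ✓ MOVVC  r5←0x4d
2: ✓ MOVGT  r0←0x29
3: · ADDVS
4: ✓ CMP  NZCV=0010
5: · SUBLE
6: · MOVEQ
7: ✓ SUBPL  r5←0x1e

FIX = (r5, 0x1e)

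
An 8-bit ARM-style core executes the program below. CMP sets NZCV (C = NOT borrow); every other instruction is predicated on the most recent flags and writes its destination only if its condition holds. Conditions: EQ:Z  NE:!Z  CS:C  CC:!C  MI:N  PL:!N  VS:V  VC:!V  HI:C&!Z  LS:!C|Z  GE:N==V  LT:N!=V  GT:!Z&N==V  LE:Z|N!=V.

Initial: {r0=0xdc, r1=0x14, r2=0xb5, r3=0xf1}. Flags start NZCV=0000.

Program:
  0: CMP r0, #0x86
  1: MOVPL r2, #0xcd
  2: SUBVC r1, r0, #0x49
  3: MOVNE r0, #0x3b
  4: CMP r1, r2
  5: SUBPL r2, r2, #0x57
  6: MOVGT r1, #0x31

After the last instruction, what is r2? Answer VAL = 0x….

[0] flags=0010 → (cmp)
[1] flags=0010 PL?T → r2=0xcd
[2] flags=0010 VC?T → r1=0x93
[3] flags=0010 NE?T → r0=0x3b
[4] flags=1000 → (cmp)
[5] flags=1000 PL?F → skip
[6] flags=1000 GT?F → skip

VAL = 0xcd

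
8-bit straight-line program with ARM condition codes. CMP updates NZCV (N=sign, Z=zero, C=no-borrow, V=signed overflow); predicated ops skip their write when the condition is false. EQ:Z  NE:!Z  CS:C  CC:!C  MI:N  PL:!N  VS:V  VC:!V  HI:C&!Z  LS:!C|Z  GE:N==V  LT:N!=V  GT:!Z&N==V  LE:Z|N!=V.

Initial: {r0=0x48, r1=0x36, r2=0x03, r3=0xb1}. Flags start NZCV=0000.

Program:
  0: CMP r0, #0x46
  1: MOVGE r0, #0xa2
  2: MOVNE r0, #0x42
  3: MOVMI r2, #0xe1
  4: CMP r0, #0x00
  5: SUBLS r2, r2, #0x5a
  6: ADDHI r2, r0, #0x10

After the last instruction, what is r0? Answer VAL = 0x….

VAL = 0x42

[0] flags=0010 → (cmp)
[1] flags=0010 GE?T → r0=0xa2
[2] flags=0010 NE?T → r0=0x42
[3] flags=0010 MI?F → skip
[4] flags=0010 → (cmp)
[5] flags=0010 LS?F → skip
[6] flags=0010 HI?T → r2=0x52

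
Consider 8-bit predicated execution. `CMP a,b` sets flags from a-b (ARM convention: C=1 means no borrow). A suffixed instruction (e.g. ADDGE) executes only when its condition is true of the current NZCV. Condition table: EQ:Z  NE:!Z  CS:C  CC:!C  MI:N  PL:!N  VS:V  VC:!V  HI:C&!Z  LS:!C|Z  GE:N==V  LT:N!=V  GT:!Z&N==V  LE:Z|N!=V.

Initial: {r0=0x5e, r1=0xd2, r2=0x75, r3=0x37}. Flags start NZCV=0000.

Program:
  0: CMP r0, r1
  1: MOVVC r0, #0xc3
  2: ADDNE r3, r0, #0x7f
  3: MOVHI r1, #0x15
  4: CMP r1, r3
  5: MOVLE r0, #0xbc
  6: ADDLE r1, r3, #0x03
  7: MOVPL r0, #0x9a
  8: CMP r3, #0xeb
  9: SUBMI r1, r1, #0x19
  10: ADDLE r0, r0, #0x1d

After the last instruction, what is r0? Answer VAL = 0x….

[0] flags=1001 → (cmp)
[1] flags=1001 VC?F → skip
[2] flags=1001 NE?T → r3=0xdd
[3] flags=1001 HI?F → skip
[4] flags=1000 → (cmp)
[5] flags=1000 LE?T → r0=0xbc
[6] flags=1000 LE?T → r1=0xe0
[7] flags=1000 PL?F → skip
[8] flags=1000 → (cmp)
[9] flags=1000 MI?T → r1=0xc7
[10] flags=1000 LE?T → r0=0xd9

VAL = 0xd9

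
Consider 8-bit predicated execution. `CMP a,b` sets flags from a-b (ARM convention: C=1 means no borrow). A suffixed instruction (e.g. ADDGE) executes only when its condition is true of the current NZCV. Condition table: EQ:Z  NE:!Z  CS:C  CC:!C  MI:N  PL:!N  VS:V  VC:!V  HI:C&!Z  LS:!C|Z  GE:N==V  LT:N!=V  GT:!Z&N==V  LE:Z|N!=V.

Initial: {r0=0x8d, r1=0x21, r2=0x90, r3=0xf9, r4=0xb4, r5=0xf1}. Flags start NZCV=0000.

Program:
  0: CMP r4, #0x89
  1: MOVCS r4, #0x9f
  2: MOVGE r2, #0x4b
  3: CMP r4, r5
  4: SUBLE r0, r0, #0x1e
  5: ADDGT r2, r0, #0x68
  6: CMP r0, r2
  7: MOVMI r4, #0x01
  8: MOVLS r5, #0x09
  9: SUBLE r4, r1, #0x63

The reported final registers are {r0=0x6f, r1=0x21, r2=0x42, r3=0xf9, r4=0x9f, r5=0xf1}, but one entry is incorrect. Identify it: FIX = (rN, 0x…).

FIX = (r2, 0x4b)

0: ✓ CMP  NZCV=0010
1: ✓ MOVCS  r4←0x9f
2: ✓ MOVGE  r2←0x4b
3: ✓ CMP  NZCV=1000
4: ✓ SUBLE  r0←0x6f
5: · ADDGT
6: ✓ CMP  NZCV=0010
7: · MOVMI
8: · MOVLS
9: · SUBLE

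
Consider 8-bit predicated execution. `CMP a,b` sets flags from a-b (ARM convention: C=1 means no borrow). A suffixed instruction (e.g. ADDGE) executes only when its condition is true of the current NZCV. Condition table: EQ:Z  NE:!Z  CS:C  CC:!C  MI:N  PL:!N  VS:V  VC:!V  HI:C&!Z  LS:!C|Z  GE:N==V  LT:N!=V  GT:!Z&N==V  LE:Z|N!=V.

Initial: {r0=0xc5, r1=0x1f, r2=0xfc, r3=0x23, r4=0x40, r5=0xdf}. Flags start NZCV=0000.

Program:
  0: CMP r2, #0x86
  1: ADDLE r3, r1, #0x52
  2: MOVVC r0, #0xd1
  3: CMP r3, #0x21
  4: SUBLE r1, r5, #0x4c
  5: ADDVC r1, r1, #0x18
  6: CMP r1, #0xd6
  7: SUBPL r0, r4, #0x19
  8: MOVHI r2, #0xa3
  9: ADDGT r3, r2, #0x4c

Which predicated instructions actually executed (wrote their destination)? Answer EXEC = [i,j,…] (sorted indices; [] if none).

[0] flags=0010 → (cmp)
[1] flags=0010 LE?F → skip
[2] flags=0010 VC?T → r0=0xd1
[3] flags=0010 → (cmp)
[4] flags=0010 LE?F → skip
[5] flags=0010 VC?T → r1=0x37
[6] flags=0000 → (cmp)
[7] flags=0000 PL?T → r0=0x27
[8] flags=0000 HI?F → skip
[9] flags=0000 GT?T → r3=0x48

EXEC = [2,5,7,9]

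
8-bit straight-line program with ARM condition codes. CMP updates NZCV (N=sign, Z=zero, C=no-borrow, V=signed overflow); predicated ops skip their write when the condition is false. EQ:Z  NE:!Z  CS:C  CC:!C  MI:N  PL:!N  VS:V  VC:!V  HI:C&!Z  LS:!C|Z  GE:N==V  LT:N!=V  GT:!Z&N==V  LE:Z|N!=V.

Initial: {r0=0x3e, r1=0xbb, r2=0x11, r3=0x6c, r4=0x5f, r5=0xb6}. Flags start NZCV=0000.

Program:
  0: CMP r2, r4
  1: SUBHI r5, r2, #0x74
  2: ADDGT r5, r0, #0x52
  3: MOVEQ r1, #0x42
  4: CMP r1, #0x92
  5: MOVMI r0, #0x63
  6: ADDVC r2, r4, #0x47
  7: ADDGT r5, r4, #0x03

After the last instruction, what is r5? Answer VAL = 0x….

VAL = 0x62

0: ✓ CMP  NZCV=1000
1: · SUBHI
2: · ADDGT
3: · MOVEQ
4: ✓ CMP  NZCV=0010
5: · MOVMI
6: ✓ ADDVC  r2←0xa6
7: ✓ ADDGT  r5←0x62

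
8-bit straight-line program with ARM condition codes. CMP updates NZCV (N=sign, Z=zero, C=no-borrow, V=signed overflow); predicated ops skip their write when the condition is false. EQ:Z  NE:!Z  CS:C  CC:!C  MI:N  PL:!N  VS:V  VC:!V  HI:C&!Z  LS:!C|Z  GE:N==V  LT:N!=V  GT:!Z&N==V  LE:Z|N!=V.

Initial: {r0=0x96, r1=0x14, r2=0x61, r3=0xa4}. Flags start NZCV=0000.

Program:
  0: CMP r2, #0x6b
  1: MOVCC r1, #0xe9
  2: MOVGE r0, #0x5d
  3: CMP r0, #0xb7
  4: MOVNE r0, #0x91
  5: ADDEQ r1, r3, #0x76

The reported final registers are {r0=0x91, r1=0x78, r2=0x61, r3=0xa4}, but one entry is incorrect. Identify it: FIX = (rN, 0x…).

[0] flags=1000 → (cmp)
[1] flags=1000 CC?T → r1=0xe9
[2] flags=1000 GE?F → skip
[3] flags=1000 → (cmp)
[4] flags=1000 NE?T → r0=0x91
[5] flags=1000 EQ?F → skip

FIX = (r1, 0xe9)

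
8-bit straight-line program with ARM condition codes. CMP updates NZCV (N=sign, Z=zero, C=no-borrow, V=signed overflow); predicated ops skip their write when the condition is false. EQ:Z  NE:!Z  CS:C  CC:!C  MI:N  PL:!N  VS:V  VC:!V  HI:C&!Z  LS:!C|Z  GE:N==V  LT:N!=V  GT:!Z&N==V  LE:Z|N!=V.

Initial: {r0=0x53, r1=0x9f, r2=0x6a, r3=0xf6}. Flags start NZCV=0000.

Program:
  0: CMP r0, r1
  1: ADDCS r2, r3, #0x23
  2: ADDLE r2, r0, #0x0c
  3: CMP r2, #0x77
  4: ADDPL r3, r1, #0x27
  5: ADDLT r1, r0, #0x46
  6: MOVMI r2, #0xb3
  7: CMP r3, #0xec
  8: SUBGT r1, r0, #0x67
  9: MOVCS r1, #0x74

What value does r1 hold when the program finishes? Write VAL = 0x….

0: ✓ CMP  NZCV=1001
1: · ADDCS
2: · ADDLE
3: ✓ CMP  NZCV=1000
4: · ADDPL
5: ✓ ADDLT  r1←0x99
6: ✓ MOVMI  r2←0xb3
7: ✓ CMP  NZCV=0010
8: ✓ SUBGT  r1←0xec
9: ✓ MOVCS  r1←0x74

VAL = 0x74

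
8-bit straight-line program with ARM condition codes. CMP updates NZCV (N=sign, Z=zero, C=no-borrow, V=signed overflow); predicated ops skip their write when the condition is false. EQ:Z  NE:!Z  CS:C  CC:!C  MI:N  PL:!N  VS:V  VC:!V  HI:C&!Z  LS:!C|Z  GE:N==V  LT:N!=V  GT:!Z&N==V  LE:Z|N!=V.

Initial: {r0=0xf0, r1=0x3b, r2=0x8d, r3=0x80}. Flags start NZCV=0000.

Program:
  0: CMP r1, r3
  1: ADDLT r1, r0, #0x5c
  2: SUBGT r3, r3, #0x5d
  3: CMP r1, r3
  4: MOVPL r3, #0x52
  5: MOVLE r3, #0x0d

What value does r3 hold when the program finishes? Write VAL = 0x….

0: ✓ CMP  NZCV=1001
1: · ADDLT
2: ✓ SUBGT  r3←0x23
3: ✓ CMP  NZCV=0010
4: ✓ MOVPL  r3←0x52
5: · MOVLE

VAL = 0x52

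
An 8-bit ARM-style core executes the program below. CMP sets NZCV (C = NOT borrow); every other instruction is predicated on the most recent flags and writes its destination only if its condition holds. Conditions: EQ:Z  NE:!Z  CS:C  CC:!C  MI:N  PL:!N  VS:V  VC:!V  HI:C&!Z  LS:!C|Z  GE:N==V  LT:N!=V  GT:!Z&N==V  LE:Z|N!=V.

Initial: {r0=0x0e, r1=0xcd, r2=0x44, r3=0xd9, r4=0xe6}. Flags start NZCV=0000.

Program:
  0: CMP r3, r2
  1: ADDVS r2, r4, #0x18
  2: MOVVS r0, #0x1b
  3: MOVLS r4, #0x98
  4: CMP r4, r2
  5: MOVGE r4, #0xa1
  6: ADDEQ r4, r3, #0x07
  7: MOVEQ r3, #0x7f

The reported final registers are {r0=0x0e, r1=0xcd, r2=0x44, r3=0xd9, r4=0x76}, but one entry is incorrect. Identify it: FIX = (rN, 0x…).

FIX = (r4, 0xe6)

[0] flags=1010 → (cmp)
[1] flags=1010 VS?F → skip
[2] flags=1010 VS?F → skip
[3] flags=1010 LS?F → skip
[4] flags=1010 → (cmp)
[5] flags=1010 GE?F → skip
[6] flags=1010 EQ?F → skip
[7] flags=1010 EQ?F → skip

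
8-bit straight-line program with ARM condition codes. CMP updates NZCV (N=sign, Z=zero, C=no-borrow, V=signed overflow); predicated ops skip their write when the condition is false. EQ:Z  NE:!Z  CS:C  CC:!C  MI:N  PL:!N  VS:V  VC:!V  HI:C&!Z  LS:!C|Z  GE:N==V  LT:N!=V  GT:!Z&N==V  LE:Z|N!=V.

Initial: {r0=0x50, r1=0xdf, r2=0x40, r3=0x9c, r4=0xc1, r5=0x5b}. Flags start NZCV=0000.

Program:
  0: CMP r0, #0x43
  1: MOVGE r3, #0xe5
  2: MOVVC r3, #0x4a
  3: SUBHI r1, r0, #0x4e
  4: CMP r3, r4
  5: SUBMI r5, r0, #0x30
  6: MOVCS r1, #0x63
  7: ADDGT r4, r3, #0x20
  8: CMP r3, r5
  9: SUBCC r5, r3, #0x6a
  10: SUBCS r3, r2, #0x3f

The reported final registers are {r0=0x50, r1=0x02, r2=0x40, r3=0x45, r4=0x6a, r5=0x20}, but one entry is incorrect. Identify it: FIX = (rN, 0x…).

FIX = (r3, 0x01)

[0] flags=0010 → (cmp)
[1] flags=0010 GE?T → r3=0xe5
[2] flags=0010 VC?T → r3=0x4a
[3] flags=0010 HI?T → r1=0x02
[4] flags=1001 → (cmp)
[5] flags=1001 MI?T → r5=0x20
[6] flags=1001 CS?F → skip
[7] flags=1001 GT?T → r4=0x6a
[8] flags=0010 → (cmp)
[9] flags=0010 CC?F → skip
[10] flags=0010 CS?T → r3=0x01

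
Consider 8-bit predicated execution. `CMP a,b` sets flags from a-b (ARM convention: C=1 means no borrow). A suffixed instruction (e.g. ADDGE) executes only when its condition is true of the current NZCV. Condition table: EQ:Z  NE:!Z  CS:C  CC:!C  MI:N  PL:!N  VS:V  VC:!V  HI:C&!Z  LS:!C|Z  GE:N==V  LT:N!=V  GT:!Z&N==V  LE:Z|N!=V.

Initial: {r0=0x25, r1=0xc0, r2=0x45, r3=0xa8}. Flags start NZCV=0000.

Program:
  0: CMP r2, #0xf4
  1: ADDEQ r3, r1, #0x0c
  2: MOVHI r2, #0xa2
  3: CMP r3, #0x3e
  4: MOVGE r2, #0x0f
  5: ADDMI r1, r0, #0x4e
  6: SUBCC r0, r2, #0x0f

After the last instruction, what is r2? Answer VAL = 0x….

VAL = 0x45

0: ✓ CMP  NZCV=0000
1: · ADDEQ
2: · MOVHI
3: ✓ CMP  NZCV=0011
4: · MOVGE
5: · ADDMI
6: · SUBCC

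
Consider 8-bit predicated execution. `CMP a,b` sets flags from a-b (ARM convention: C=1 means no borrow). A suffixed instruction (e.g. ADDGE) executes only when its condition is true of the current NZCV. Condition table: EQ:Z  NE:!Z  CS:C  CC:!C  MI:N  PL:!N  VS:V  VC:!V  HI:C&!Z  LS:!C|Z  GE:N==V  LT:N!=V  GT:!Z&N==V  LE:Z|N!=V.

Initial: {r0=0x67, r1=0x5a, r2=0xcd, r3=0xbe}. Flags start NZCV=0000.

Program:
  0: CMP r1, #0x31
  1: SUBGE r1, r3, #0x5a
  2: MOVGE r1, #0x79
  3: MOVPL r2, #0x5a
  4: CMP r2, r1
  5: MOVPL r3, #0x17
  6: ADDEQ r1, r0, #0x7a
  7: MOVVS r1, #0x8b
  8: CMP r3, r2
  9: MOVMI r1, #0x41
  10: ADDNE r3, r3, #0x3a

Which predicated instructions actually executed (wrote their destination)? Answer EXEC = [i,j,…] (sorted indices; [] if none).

0: ✓ CMP  NZCV=0010
1: ✓ SUBGE  r1←0x64
2: ✓ MOVGE  r1←0x79
3: ✓ MOVPL  r2←0x5a
4: ✓ CMP  NZCV=1000
5: · MOVPL
6: · ADDEQ
7: · MOVVS
8: ✓ CMP  NZCV=0011
9: · MOVMI
10: ✓ ADDNE  r3←0xf8

EXEC = [1,2,3,10]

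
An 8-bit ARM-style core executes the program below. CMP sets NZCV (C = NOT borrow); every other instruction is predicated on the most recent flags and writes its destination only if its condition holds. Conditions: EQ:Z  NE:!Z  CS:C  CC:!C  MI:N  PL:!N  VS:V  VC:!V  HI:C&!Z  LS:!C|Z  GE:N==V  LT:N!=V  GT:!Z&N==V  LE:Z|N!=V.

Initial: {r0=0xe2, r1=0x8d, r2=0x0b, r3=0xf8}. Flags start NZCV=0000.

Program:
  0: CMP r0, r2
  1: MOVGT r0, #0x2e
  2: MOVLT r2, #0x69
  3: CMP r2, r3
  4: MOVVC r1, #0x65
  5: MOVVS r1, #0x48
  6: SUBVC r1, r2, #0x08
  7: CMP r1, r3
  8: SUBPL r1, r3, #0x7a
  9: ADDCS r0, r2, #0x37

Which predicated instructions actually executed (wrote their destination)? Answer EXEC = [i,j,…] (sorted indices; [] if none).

[0] flags=1010 → (cmp)
[1] flags=1010 GT?F → skip
[2] flags=1010 LT?T → r2=0x69
[3] flags=0000 → (cmp)
[4] flags=0000 VC?T → r1=0x65
[5] flags=0000 VS?F → skip
[6] flags=0000 VC?T → r1=0x61
[7] flags=0000 → (cmp)
[8] flags=0000 PL?T → r1=0x7e
[9] flags=0000 CS?F → skip

EXEC = [2,4,6,8]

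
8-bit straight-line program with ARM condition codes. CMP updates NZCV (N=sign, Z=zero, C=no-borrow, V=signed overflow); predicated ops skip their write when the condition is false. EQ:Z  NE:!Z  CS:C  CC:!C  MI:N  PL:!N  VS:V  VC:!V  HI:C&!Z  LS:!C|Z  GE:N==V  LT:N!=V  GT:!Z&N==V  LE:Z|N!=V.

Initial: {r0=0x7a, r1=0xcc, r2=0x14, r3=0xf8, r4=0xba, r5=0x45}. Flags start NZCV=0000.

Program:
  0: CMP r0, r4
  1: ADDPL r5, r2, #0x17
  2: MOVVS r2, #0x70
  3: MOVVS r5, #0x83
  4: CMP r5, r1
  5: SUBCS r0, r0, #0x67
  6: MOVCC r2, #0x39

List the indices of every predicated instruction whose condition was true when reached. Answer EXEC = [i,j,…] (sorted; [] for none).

EXEC = [2,3,6]

0: ✓ CMP  NZCV=1001
1: · ADDPL
2: ✓ MOVVS  r2←0x70
3: ✓ MOVVS  r5←0x83
4: ✓ CMP  NZCV=1000
5: · SUBCS
6: ✓ MOVCC  r2←0x39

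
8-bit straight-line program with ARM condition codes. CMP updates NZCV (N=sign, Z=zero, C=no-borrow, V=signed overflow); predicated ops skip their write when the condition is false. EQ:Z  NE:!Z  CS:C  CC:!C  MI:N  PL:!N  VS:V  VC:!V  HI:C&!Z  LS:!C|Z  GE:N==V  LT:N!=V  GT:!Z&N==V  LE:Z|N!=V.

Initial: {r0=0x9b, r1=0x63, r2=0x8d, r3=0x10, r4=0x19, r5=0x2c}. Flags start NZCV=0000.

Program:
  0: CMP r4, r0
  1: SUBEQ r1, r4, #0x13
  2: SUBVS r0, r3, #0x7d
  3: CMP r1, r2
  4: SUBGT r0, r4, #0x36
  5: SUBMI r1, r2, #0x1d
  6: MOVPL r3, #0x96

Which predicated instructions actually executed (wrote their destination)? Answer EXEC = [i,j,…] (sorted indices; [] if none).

[0] flags=0000 → (cmp)
[1] flags=0000 EQ?F → skip
[2] flags=0000 VS?F → skip
[3] flags=1001 → (cmp)
[4] flags=1001 GT?T → r0=0xe3
[5] flags=1001 MI?T → r1=0x70
[6] flags=1001 PL?F → skip

EXEC = [4,5]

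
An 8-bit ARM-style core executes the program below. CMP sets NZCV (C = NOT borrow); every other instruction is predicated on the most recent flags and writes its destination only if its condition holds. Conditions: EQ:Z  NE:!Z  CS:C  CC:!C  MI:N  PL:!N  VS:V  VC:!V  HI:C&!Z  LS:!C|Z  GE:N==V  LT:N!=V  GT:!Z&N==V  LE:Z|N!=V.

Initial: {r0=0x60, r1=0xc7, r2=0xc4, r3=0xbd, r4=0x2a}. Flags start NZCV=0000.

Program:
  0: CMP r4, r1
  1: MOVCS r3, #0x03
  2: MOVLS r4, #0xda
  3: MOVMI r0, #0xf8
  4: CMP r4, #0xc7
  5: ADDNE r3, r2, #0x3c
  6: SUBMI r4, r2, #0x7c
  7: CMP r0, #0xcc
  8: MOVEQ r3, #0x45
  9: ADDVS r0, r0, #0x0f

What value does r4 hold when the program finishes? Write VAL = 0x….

[0] flags=0000 → (cmp)
[1] flags=0000 CS?F → skip
[2] flags=0000 LS?T → r4=0xda
[3] flags=0000 MI?F → skip
[4] flags=0010 → (cmp)
[5] flags=0010 NE?T → r3=0x00
[6] flags=0010 MI?F → skip
[7] flags=1001 → (cmp)
[8] flags=1001 EQ?F → skip
[9] flags=1001 VS?T → r0=0x6f

VAL = 0xda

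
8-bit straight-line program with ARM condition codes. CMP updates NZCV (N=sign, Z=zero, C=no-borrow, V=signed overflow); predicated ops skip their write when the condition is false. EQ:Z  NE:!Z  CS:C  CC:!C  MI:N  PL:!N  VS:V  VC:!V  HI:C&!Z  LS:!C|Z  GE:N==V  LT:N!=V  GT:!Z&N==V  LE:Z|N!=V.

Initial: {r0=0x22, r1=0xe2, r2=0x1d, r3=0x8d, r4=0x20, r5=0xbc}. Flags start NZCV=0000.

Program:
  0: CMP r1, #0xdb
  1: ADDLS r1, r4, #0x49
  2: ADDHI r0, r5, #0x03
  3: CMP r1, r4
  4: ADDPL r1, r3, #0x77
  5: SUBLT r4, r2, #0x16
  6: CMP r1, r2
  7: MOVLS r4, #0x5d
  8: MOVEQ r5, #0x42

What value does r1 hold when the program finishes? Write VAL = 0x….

VAL = 0xe2

[0] flags=0010 → (cmp)
[1] flags=0010 LS?F → skip
[2] flags=0010 HI?T → r0=0xbf
[3] flags=1010 → (cmp)
[4] flags=1010 PL?F → skip
[5] flags=1010 LT?T → r4=0x07
[6] flags=1010 → (cmp)
[7] flags=1010 LS?F → skip
[8] flags=1010 EQ?F → skip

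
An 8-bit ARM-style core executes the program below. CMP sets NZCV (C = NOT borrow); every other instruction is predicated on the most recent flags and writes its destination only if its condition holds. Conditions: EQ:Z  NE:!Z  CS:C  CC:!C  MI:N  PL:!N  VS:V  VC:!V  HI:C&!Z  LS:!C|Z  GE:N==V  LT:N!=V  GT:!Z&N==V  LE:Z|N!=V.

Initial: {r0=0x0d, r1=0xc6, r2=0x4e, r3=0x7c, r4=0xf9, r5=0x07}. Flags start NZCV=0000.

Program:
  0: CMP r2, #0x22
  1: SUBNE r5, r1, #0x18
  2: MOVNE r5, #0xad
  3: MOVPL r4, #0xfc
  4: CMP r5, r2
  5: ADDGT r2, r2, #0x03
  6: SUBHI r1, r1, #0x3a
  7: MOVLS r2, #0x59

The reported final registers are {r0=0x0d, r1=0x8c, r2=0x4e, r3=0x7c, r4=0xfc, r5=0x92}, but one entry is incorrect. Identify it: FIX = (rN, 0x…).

FIX = (r5, 0xad)

0: ✓ CMP  NZCV=0010
1: ✓ SUBNE  r5←0xae
2: ✓ MOVNE  r5←0xad
3: ✓ MOVPL  r4←0xfc
4: ✓ CMP  NZCV=0011
5: · ADDGT
6: ✓ SUBHI  r1←0x8c
7: · MOVLS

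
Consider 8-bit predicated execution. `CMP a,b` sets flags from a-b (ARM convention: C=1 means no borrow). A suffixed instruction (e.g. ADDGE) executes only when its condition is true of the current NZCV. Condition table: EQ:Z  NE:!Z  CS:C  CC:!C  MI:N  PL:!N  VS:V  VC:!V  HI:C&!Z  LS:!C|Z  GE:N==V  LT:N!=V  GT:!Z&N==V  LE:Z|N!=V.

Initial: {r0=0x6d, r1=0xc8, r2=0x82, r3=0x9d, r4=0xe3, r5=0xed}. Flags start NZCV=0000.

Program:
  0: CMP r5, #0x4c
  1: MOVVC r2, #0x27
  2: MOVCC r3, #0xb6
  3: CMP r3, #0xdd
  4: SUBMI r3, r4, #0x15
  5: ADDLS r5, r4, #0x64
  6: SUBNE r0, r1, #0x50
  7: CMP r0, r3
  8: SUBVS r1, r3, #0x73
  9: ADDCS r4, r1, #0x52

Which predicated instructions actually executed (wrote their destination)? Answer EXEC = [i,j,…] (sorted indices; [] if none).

[0] flags=1010 → (cmp)
[1] flags=1010 VC?T → r2=0x27
[2] flags=1010 CC?F → skip
[3] flags=1000 → (cmp)
[4] flags=1000 MI?T → r3=0xce
[5] flags=1000 LS?T → r5=0x47
[6] flags=1000 NE?T → r0=0x78
[7] flags=1001 → (cmp)
[8] flags=1001 VS?T → r1=0x5b
[9] flags=1001 CS?F → skip

EXEC = [1,4,5,6,8]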